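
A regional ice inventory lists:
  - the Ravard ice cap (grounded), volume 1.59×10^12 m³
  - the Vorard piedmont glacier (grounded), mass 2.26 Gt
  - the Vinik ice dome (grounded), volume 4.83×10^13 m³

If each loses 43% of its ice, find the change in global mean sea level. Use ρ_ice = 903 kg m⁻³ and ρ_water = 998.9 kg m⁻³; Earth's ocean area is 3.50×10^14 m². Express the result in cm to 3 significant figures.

Ravard: 0.43 × 1.59×10^12 m³ × (903/998.9) = 6.181×10^11 m³ of water.
Vorard: 0.43 × 2.26 Gt = 9.718×10^11 kg; dividing by ρ_w = 998.9 kg m⁻³ gives 9.729×10^8 m³ of water.
Vinik: 0.43 × 4.83×10^13 m³ × (903/998.9) = 1.878×10^13 m³ of water.
Total added water ≈ 1.939×10^13 m³ over 3.50×10^14 m² → Δh = 0.0554 m = 5.54 cm.

≈ 5.54 cm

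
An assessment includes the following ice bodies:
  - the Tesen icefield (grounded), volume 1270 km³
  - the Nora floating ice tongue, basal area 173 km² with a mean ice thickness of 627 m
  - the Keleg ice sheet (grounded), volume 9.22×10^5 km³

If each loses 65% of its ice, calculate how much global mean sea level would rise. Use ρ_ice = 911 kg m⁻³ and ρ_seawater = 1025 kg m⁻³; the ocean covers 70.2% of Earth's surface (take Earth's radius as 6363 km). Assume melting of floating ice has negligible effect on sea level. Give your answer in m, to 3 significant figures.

≈ 1.49 m

Tesen: 0.65 × 1270 km³ × (911/1025) = 733.7 km³ of water.
The Nora floating ice tongue is floating and already displaces its own weight of water, so its melt adds essentially nothing to sea level.
Keleg: 0.65 × 9.22×10^5 km³ × (911/1025) = 5.326×10^5 km³ of water.
Total added water ≈ 5.334×10^14 m³ over 3.57×10^14 m² → Δh = 1.49 m.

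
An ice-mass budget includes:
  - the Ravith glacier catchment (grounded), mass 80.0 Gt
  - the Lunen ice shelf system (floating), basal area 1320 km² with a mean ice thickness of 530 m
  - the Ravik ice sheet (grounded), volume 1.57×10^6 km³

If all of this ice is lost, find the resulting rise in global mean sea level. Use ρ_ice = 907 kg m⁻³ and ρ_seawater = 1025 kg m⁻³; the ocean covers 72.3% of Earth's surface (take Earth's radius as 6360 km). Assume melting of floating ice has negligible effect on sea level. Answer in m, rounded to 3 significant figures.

≈ 3.78 m

Ravith: 80.0 Gt = 8.000×10^13 kg; dividing by ρ_w = 1025 kg m⁻³ gives 7.805×10^10 m³ of water.
The Lunen ice shelf system is floating and already displaces its own weight of water, so its melt adds essentially nothing to sea level.
Ravik: 1.57×10^6 km³ × (907/1025) = 1.389×10^6 km³ of water.
Total added water ≈ 1.389×10^15 m³ over 3.68×10^14 m² → Δh = 3.78 m.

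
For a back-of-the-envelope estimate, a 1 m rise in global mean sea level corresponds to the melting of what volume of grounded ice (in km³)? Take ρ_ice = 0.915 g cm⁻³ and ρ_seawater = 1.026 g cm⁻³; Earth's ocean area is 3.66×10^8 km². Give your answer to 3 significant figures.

Required water volume = Δh × A = 1 m × 3.66×10^14 m² = 3.660×10^14 m³ = 3.660×10^5 km³.
Ice volume = water volume × ρ_w/ρ_ice = 3.660×10^5 × 1026/915 = 4.10×10^5 km³.

≈ 4.10×10^5 km³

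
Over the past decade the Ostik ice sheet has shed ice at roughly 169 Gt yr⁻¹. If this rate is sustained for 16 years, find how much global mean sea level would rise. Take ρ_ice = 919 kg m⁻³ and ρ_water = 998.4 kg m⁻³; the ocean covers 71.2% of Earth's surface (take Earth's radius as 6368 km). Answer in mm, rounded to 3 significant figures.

Total mass lost = 169 Gt/yr × 16 yr = 2704 Gt = 2.704×10^15 kg.
ρ_w = 998.4 kg m⁻³, so water volume = 2.704×10^15 / 998.4 = 2.708×10^12 m³.
Δh = 2.708×10^12 / 3.63×10^14 = 7.46×10^-3 m = 7.46 mm.

≈ 7.46 mm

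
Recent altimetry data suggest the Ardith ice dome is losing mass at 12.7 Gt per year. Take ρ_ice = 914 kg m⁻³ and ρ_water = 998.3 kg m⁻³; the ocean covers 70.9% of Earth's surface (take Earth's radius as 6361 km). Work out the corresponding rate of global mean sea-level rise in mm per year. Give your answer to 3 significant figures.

≈ 0.0353 mm/yr

ρ_w = 998.3 kg m⁻³. Annual water volume added = 12.7 Gt / ρ_w = 1.270×10^13 kg / 998.3 kg m⁻³ = 1.272×10^10 m³.
Δh per year = 1.272×10^10 / 3.61×10^14 = 3.53×10^-5 m = 0.0353 mm.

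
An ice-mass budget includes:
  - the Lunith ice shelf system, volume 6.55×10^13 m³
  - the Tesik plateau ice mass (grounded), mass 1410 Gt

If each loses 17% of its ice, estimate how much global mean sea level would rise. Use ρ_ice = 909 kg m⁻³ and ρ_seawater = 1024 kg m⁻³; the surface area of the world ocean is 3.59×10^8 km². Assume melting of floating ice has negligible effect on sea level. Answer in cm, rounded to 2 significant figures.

≈ 0.065 cm

The Lunith ice shelf system is floating and already displaces its own weight of water, so its melt adds essentially nothing to sea level.
Tesik: 0.17 × 1410 Gt = 2.397×10^14 kg; dividing by ρ_w = 1024 kg m⁻³ gives 2.341×10^11 m³ of water.
Total added water ≈ 2.341×10^11 m³ over 3.59×10^14 m² → Δh = 6.52×10^-4 m = 0.065 cm.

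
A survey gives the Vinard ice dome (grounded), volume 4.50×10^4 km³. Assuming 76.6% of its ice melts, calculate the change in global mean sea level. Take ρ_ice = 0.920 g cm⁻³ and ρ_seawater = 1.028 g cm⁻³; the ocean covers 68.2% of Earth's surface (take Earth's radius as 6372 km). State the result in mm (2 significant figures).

Vinard: 0.766 × 4.50×10^4 km³ × (920/1028) = 3.085×10^4 km³ of water.
Spread over 3.48×10^14 m² of ocean, Δh = 3.085×10^13 / 3.48×10^14 = 0.0887 m = 89 mm.

≈ 89 mm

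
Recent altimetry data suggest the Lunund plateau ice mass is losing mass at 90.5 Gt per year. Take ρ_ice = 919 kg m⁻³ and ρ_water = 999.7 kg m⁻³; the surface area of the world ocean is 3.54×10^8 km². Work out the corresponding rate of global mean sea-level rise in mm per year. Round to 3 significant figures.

≈ 0.256 mm/yr

ρ_w = 999.7 kg m⁻³. Annual water volume added = 90.5 Gt / ρ_w = 9.050×10^13 kg / 999.7 kg m⁻³ = 9.053×10^10 m³.
Δh per year = 9.053×10^10 / 3.54×10^14 = 2.56×10^-4 m = 0.256 mm.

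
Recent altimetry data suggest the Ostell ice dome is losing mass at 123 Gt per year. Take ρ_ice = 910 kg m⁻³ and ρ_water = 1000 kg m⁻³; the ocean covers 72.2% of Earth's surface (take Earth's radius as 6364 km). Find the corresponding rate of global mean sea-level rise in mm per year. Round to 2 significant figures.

≈ 0.33 mm/yr

ρ_w = 1000 kg m⁻³. Annual water volume added = 123 Gt / ρ_w = 1.230×10^14 kg / 1000 kg m⁻³ = 1.230×10^11 m³.
Δh per year = 1.230×10^11 / 3.67×10^14 = 3.35×10^-4 m = 0.33 mm.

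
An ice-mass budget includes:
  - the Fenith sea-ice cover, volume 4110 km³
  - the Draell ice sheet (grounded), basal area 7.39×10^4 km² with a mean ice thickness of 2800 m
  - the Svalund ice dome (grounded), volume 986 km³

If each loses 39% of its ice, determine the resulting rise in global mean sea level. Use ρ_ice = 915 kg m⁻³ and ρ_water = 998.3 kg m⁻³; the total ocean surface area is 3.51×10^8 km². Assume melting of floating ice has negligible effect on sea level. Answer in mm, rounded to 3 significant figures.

The Fenith sea-ice cover is floating and already displaces its own weight of water, so its melt adds essentially nothing to sea level.
Draell: ice volume = 7.39×10^4 km² × 2800 m = 2.069×10^5 km³; 0.39 × 2.069×10^5 × (915/998.3) = 7.397×10^4 km³ of water.
Svalund: 0.39 × 986 km³ × (915/998.3) = 352.5 km³ of water.
Total added water ≈ 7.432×10^13 m³ over 3.51×10^14 m² → Δh = 0.212 m = 212 mm.

≈ 212 mm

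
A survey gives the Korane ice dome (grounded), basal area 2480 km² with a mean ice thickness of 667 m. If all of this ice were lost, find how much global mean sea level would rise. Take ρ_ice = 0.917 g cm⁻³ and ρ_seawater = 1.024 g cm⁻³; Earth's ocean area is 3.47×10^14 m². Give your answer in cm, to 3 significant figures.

Korane: ice volume = 2480 km² × 667 m = 1654 km³; 1654 × (917/1024) = 1481 km³ of water.
Spread over 3.47×10^14 m² of ocean, Δh = 1.481×10^12 / 3.47×10^14 = 4.27×10^-3 m = 0.427 cm.

≈ 0.427 cm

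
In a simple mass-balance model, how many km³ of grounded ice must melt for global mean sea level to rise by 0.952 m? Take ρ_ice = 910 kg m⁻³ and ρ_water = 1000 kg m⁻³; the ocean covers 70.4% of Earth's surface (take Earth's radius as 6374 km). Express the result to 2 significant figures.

≈ 3.8×10^5 km³

Required water volume = Δh × A = 0.952 m × 3.59×10^14 m² = 3.422×10^14 m³ = 3.422×10^5 km³.
Ice volume = water volume × ρ_w/ρ_ice = 3.422×10^5 × 1000/910 = 3.8×10^5 km³.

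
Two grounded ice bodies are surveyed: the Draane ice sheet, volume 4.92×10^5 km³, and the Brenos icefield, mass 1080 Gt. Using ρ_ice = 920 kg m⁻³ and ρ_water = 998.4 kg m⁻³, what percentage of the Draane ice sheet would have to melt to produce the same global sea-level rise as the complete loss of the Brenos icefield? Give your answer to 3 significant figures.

Equal sea-level rise means equal mass of meltwater, i.e. equal mass of ice lost.
Ice mass of Brenos: 1.080×10^15 kg; ice mass of Draane: 4.526×10^17 kg.
Fraction required = 1.080×10^15 / 4.526×10^17 = 2.39×10^-3 → 0.239 %.

≈ 0.239 %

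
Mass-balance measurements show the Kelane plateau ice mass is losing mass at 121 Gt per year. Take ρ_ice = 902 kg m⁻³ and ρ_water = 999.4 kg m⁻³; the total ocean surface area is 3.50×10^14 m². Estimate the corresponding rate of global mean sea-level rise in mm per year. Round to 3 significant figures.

ρ_w = 999.4 kg m⁻³. Annual water volume added = 121 Gt / ρ_w = 1.210×10^14 kg / 999.4 kg m⁻³ = 1.211×10^11 m³.
Δh per year = 1.211×10^11 / 3.50×10^14 = 3.46×10^-4 m = 0.346 mm.

≈ 0.346 mm/yr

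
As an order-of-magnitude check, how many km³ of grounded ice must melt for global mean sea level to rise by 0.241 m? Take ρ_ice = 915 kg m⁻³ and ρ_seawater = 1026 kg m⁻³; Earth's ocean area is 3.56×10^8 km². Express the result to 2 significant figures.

≈ 9.6×10^4 km³

Required water volume = Δh × A = 0.241 m × 3.56×10^14 m² = 8.580×10^13 m³ = 8.580×10^4 km³.
Ice volume = water volume × ρ_w/ρ_ice = 8.580×10^4 × 1026/915 = 9.6×10^4 km³.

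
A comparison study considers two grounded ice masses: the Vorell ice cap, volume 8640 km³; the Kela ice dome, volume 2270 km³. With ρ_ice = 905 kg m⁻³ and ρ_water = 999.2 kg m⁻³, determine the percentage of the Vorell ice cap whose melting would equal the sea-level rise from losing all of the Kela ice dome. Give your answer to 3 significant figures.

≈ 26.3 %

Equal sea-level rise means equal mass of meltwater, i.e. equal mass of ice lost.
Ice mass of Kela: 2.054×10^15 kg; ice mass of Vorell: 7.819×10^15 kg.
Fraction required = 2.054×10^15 / 7.819×10^15 = 0.263 → 26.3 %.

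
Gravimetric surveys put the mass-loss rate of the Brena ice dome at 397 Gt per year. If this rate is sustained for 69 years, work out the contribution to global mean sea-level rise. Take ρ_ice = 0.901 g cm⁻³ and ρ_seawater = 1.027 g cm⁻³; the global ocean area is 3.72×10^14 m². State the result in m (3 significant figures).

≈ 0.0717 m

Total mass lost = 397 Gt/yr × 69 yr = 2.739×10^4 Gt = 2.739×10^16 kg.
ρ_w = 1.027 g cm⁻³ = 1027 kg m⁻³, so water volume = 2.739×10^16 / 1027 = 2.667×10^13 m³.
Δh = 2.667×10^13 / 3.72×10^14 = 0.0717 m.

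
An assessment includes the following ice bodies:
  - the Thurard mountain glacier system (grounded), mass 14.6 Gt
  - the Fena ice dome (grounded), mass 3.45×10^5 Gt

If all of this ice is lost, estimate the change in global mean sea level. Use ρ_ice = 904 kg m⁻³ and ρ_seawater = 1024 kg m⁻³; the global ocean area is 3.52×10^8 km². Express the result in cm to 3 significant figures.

≈ 95.7 cm

Thurard: 14.6 Gt = 1.460×10^13 kg; dividing by ρ_w = 1024 kg m⁻³ gives 1.426×10^10 m³ of water.
Fena: 3.45×10^5 Gt = 3.450×10^17 kg; dividing by ρ_w = 1024 kg m⁻³ gives 3.369×10^14 m³ of water.
Total added water ≈ 3.369×10^14 m³ over 3.52×10^14 m² → Δh = 0.957 m = 95.7 cm.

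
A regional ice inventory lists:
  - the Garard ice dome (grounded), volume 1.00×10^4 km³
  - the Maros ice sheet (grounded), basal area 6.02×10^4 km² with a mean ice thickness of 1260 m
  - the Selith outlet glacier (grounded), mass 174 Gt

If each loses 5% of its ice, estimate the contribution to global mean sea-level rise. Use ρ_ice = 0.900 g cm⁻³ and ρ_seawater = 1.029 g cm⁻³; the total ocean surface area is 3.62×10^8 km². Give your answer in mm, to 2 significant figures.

≈ 10 mm

Garard: 0.05 × 1.00×10^4 km³ × (900/1029) = 437.3 km³ of water.
Maros: ice volume = 6.02×10^4 km² × 1260 m = 7.585×10^4 km³; 0.05 × 7.585×10^4 × (900/1029) = 3317 km³ of water.
Selith: 0.05 × 174 Gt = 8.700×10^12 kg; dividing by ρ_w = 1.029 g cm⁻³ = 1029 kg m⁻³ gives 8.455×10^9 m³ of water.
Total added water ≈ 3.763×10^12 m³ over 3.62×10^14 m² → Δh = 0.0104 m = 10 mm.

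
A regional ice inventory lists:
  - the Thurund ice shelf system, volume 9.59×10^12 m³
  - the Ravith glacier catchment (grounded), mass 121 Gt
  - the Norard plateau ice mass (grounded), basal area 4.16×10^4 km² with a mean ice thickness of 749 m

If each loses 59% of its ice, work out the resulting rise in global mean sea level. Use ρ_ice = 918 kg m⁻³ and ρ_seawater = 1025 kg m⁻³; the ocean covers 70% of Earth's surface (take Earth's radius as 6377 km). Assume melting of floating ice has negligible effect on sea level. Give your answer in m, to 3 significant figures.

The Thurund ice shelf system is floating and already displaces its own weight of water, so its melt adds essentially nothing to sea level.
Ravith: 0.59 × 121 Gt = 7.139×10^13 kg; dividing by ρ_w = 1025 kg m⁻³ gives 6.965×10^10 m³ of water.
Norard: ice volume = 4.16×10^4 km² × 749 m = 3.116×10^4 km³; 0.59 × 3.116×10^4 × (918/1025) = 1.646×10^4 km³ of water.
Total added water ≈ 1.653×10^13 m³ over 3.58×10^14 m² → Δh = 0.0462 m.

≈ 0.0462 m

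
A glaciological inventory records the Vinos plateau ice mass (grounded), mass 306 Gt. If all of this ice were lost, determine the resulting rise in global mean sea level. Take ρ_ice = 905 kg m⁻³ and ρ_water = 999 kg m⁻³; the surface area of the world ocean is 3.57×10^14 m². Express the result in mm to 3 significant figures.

Vinos: 306 Gt = 3.060×10^14 kg; dividing by ρ_w = 999 kg m⁻³ gives 3.063×10^11 m³ of water.
Spread over 3.57×10^14 m² of ocean, Δh = 3.063×10^11 / 3.57×10^14 = 8.58×10^-4 m = 0.858 mm.

≈ 0.858 mm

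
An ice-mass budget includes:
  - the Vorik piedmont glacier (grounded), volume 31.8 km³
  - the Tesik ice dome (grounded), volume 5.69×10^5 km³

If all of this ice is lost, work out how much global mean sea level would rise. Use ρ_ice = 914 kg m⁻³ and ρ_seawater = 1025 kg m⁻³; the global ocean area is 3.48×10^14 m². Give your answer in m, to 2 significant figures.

≈ 1.5 m

Vorik: 31.8 km³ × (914/1025) = 28.36 km³ of water.
Tesik: 5.69×10^5 km³ × (914/1025) = 5.074×10^5 km³ of water.
Total added water ≈ 5.074×10^14 m³ over 3.48×10^14 m² → Δh = 1.46 m.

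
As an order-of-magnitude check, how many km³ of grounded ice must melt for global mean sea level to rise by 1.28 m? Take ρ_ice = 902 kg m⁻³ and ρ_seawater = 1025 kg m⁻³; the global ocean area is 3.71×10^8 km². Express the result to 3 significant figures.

≈ 5.40×10^5 km³

Required water volume = Δh × A = 1.28 m × 3.71×10^14 m² = 4.749×10^14 m³ = 4.749×10^5 km³.
Ice volume = water volume × ρ_w/ρ_ice = 4.749×10^5 × 1025/902 = 5.40×10^5 km³.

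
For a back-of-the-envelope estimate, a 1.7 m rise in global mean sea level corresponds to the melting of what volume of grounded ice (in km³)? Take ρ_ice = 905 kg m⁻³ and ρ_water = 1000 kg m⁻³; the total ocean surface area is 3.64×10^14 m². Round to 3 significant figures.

Required water volume = Δh × A = 1.7 m × 3.64×10^14 m² = 6.188×10^14 m³ = 6.188×10^5 km³.
Ice volume = water volume × ρ_w/ρ_ice = 6.188×10^5 × 1000/905 = 6.84×10^5 km³.

≈ 6.84×10^5 km³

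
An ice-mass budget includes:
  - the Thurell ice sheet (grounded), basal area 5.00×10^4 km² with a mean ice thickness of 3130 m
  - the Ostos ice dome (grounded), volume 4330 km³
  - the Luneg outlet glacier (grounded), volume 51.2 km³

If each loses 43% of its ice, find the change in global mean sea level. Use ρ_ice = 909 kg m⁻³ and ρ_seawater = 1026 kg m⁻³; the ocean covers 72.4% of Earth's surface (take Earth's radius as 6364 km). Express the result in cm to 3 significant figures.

Thurell: ice volume = 5.00×10^4 km² × 3130 m = 1.565×10^5 km³; 0.43 × 1.565×10^5 × (909/1026) = 5.962×10^4 km³ of water.
Ostos: 0.43 × 4330 km³ × (909/1026) = 1650 km³ of water.
Luneg: 0.43 × 51.2 km³ × (909/1026) = 19.51 km³ of water.
Total added water ≈ 6.129×10^13 m³ over 3.68×10^14 m² → Δh = 0.166 m = 16.6 cm.

≈ 16.6 cm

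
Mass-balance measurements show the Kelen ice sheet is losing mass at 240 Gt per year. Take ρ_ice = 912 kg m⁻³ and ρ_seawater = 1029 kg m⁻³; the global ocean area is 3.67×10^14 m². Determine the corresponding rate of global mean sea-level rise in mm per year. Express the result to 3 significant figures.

ρ_w = 1029 kg m⁻³. Annual water volume added = 240 Gt / ρ_w = 2.400×10^14 kg / 1029 kg m⁻³ = 2.332×10^11 m³.
Δh per year = 2.332×10^11 / 3.67×10^14 = 6.36×10^-4 m = 0.636 mm.

≈ 0.636 mm/yr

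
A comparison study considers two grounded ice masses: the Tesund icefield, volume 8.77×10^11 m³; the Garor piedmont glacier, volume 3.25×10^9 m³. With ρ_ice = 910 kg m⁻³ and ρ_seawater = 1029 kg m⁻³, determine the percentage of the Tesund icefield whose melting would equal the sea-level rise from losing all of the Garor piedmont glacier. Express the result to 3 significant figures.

Equal sea-level rise means equal mass of meltwater, i.e. equal mass of ice lost.
Ice mass of Garor: 2.958×10^12 kg; ice mass of Tesund: 7.981×10^14 kg.
Fraction required = 2.958×10^12 / 7.981×10^14 = 3.71×10^-3 → 0.371 %.

≈ 0.371 %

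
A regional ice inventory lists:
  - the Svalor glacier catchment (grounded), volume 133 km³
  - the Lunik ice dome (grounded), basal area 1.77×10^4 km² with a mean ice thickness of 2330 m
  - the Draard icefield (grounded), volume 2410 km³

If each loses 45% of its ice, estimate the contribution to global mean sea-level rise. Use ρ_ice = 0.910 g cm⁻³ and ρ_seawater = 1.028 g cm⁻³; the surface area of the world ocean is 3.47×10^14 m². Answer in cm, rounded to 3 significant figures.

≈ 5.03 cm

Svalor: 0.45 × 133 km³ × (910/1028) = 52.98 km³ of water.
Lunik: ice volume = 1.77×10^4 km² × 2330 m = 4.124×10^4 km³; 0.45 × 4.124×10^4 × (910/1028) = 1.643×10^4 km³ of water.
Draard: 0.45 × 2410 km³ × (910/1028) = 960.0 km³ of water.
Total added water ≈ 1.744×10^13 m³ over 3.47×10^14 m² → Δh = 0.0503 m = 5.03 cm.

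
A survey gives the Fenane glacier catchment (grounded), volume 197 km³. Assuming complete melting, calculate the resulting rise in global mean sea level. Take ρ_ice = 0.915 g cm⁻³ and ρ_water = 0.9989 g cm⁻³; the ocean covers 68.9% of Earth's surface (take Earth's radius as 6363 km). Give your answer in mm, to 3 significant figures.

Fenane: 197 km³ × (915/998.9) = 180.5 km³ of water.
Spread over 3.51×10^14 m² of ocean, Δh = 1.805×10^11 / 3.51×10^14 = 5.15×10^-4 m = 0.515 mm.

≈ 0.515 mm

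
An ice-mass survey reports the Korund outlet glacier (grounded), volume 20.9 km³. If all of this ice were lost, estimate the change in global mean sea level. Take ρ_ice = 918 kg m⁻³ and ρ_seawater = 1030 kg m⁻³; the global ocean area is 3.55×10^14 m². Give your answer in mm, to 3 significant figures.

Korund: 20.9 km³ × (918/1030) = 18.63 km³ of water.
Spread over 3.55×10^14 m² of ocean, Δh = 1.863×10^10 / 3.55×10^14 = 5.25×10^-5 m = 0.0525 mm.

≈ 0.0525 mm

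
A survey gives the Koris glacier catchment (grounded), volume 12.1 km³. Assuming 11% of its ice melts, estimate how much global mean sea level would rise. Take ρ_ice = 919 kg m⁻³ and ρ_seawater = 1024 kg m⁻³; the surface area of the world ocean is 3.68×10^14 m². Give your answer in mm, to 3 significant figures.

≈ 3.25×10^-3 mm

Koris: 0.11 × 12.1 km³ × (919/1024) = 1.195 km³ of water.
Spread over 3.68×10^14 m² of ocean, Δh = 1.195×10^9 / 3.68×10^14 = 3.25×10^-6 m = 3.25×10^-3 mm.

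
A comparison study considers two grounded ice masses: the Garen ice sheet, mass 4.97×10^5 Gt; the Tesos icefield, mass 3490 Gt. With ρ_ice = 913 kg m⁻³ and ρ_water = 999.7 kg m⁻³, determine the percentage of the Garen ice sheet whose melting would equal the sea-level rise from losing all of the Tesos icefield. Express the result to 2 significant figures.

Equal sea-level rise means equal mass of meltwater, i.e. equal mass of ice lost.
Ice mass of Tesos: 3.490×10^15 kg; ice mass of Garen: 4.970×10^17 kg.
Fraction required = 3.490×10^15 / 4.970×10^17 = 7.02×10^-3 → 0.70 %.

≈ 0.70 %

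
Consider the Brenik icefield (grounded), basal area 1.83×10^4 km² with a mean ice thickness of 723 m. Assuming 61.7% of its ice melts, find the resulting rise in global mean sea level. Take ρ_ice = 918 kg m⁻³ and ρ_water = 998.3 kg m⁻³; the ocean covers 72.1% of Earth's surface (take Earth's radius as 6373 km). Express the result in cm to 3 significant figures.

Brenik: ice volume = 1.83×10^4 km² × 723 m = 1.323×10^4 km³; 0.617 × 1.323×10^4 × (918/998.3) = 7507 km³ of water.
Spread over 3.68×10^14 m² of ocean, Δh = 7.507×10^12 / 3.68×10^14 = 0.0204 m = 2.04 cm.

≈ 2.04 cm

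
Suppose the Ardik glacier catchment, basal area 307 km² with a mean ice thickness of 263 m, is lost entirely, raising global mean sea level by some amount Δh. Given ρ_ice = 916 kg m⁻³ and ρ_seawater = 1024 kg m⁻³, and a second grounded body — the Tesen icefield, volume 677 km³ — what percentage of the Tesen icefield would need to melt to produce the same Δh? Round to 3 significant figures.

Equal sea-level rise means equal mass of meltwater, i.e. equal mass of ice lost.
Ice mass of Ardik: 7.396×10^13 kg; ice mass of Tesen: 6.201×10^14 kg.
Fraction required = 7.396×10^13 / 6.201×10^14 = 0.119 → 11.9 %.

≈ 11.9 %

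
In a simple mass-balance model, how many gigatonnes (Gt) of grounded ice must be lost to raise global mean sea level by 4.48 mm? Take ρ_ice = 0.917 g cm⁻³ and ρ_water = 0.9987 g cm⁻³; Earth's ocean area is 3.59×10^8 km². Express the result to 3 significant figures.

≈ 1610 Gt

Required water volume = Δh × A = 0.00448 m × 3.59×10^14 m² = 1.608×10^12 m³.
ρ_w = 0.9987 g cm⁻³ = 998.7 kg m⁻³, so the mass of water = 1.608×10^12 m³ × 998.7 kg m⁻³ = 1.606×10^15 kg = 1610 Gt (and the same mass of ice, by conservation).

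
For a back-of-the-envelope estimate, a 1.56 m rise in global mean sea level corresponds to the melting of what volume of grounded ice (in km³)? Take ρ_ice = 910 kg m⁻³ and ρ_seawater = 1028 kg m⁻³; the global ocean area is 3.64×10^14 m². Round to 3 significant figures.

≈ 6.41×10^5 km³

Required water volume = Δh × A = 1.56 m × 3.64×10^14 m² = 5.678×10^14 m³ = 5.678×10^5 km³.
Ice volume = water volume × ρ_w/ρ_ice = 5.678×10^5 × 1028/910 = 6.41×10^5 km³.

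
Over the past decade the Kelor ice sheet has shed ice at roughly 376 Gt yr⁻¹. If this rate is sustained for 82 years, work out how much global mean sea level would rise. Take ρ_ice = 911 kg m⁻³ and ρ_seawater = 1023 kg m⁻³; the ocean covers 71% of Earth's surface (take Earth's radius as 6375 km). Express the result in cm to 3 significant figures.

≈ 8.31 cm

Total mass lost = 376 Gt/yr × 82 yr = 3.083×10^4 Gt = 3.083×10^16 kg.
ρ_w = 1023 kg m⁻³, so water volume = 3.083×10^16 / 1023 = 3.014×10^13 m³.
Δh = 3.014×10^13 / 3.63×10^14 = 0.0831 m = 8.31 cm.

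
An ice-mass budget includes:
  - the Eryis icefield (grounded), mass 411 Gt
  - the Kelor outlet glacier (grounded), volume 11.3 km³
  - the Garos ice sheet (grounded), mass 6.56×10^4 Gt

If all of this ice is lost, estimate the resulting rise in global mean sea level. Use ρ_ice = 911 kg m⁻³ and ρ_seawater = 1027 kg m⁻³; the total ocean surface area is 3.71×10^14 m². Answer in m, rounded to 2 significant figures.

≈ 0.17 m

Eryis: 411 Gt = 4.110×10^14 kg; dividing by ρ_w = 1027 kg m⁻³ gives 4.002×10^11 m³ of water.
Kelor: 11.3 km³ × (911/1027) = 10.02 km³ of water.
Garos: 6.56×10^4 Gt = 6.560×10^16 kg; dividing by ρ_w = 1027 kg m⁻³ gives 6.388×10^13 m³ of water.
Total added water ≈ 6.429×10^13 m³ over 3.71×10^14 m² → Δh = 0.173 m.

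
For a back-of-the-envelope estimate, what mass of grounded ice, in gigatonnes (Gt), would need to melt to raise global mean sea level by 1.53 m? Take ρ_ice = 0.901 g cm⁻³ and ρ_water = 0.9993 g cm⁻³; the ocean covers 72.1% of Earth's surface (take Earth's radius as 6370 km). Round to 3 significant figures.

≈ 5.62×10^5 Gt

Required water volume = Δh × A = 1.53 m × 3.68×10^14 m² = 5.625×10^14 m³.
ρ_w = 0.9993 g cm⁻³ = 999.3 kg m⁻³, so the mass of water = 5.625×10^14 m³ × 999.3 kg m⁻³ = 5.621×10^17 kg = 5.62×10^5 Gt (and the same mass of ice, by conservation).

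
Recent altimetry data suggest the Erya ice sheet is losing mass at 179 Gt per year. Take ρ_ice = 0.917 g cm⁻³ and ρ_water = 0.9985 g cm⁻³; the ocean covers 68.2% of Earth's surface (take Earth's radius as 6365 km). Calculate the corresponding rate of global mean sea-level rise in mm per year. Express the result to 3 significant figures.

≈ 0.516 mm/yr

ρ_w = 0.9985 g cm⁻³ = 998.5 kg m⁻³. Annual water volume added = 179 Gt / ρ_w = 1.790×10^14 kg / 998.5 kg m⁻³ = 1.793×10^11 m³.
Δh per year = 1.793×10^11 / 3.47×10^14 = 5.16×10^-4 m = 0.516 mm.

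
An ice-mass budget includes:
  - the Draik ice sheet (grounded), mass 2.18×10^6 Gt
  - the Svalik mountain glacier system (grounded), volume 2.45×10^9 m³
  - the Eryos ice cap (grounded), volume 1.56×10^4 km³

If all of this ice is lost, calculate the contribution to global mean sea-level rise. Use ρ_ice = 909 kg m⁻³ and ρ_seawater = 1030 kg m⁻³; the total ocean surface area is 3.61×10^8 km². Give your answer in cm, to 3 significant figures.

≈ 590 cm

Draik: 2.18×10^6 Gt = 2.180×10^18 kg; dividing by ρ_w = 1030 kg m⁻³ gives 2.117×10^15 m³ of water.
Svalik: 2.45×10^9 m³ × (909/1030) = 2.162×10^9 m³ of water.
Eryos: 1.56×10^4 km³ × (909/1030) = 1.377×10^4 km³ of water.
Total added water ≈ 2.130×10^15 m³ over 3.61×10^14 m² → Δh = 5.90 m = 590 cm.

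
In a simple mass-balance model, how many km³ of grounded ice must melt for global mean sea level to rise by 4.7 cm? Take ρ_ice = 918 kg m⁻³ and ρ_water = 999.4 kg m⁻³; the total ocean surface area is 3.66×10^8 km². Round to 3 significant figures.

≈ 1.87×10^4 km³

Required water volume = Δh × A = 0.047 m × 3.66×10^14 m² = 1.720×10^13 m³ = 1.720×10^4 km³.
Ice volume = water volume × ρ_w/ρ_ice = 1.720×10^4 × 999.4/918 = 1.87×10^4 km³.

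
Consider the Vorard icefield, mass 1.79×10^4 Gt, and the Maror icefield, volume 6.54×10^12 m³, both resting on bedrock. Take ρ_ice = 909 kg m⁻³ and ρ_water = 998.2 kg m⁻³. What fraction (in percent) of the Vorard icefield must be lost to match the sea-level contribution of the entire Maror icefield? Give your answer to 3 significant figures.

≈ 33.2 %

Equal sea-level rise means equal mass of meltwater, i.e. equal mass of ice lost.
Ice mass of Maror: 5.945×10^15 kg; ice mass of Vorard: 1.790×10^16 kg.
Fraction required = 5.945×10^15 / 1.790×10^16 = 0.332 → 33.2 %.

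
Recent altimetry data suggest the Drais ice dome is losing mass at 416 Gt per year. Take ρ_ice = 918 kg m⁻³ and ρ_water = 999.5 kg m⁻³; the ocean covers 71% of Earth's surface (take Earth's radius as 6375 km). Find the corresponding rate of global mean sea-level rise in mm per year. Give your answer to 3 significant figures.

≈ 1.15 mm/yr

ρ_w = 999.5 kg m⁻³. Annual water volume added = 416 Gt / ρ_w = 4.160×10^14 kg / 999.5 kg m⁻³ = 4.162×10^11 m³.
Δh per year = 4.162×10^11 / 3.63×10^14 = 1.15×10^-3 m = 1.15 mm.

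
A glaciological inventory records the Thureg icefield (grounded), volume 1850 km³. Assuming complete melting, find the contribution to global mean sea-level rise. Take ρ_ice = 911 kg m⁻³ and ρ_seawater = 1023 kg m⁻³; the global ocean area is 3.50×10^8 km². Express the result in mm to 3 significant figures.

≈ 4.71 mm

Thureg: 1850 km³ × (911/1023) = 1647 km³ of water.
Spread over 3.50×10^14 m² of ocean, Δh = 1.647×10^12 / 3.50×10^14 = 4.71×10^-3 m = 4.71 mm.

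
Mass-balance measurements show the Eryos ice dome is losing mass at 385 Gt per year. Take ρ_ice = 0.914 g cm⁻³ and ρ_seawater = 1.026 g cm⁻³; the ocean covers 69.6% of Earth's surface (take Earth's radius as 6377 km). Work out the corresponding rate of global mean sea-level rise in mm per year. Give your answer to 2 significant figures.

ρ_w = 1.026 g cm⁻³ = 1026 kg m⁻³. Annual water volume added = 385 Gt / ρ_w = 3.850×10^14 kg / 1026 kg m⁻³ = 3.752×10^11 m³.
Δh per year = 3.752×10^11 / 3.56×10^14 = 1.06×10^-3 m = 1.1 mm.

≈ 1.1 mm/yr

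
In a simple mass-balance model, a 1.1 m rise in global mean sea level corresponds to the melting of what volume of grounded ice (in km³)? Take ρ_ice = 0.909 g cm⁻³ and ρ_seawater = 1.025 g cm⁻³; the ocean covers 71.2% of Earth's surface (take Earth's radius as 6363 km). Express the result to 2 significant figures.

≈ 4.5×10^5 km³

Required water volume = Δh × A = 1.1 m × 3.62×10^14 m² = 3.985×10^14 m³ = 3.985×10^5 km³.
Ice volume = water volume × ρ_w/ρ_ice = 3.985×10^5 × 1025/909 = 4.5×10^5 km³.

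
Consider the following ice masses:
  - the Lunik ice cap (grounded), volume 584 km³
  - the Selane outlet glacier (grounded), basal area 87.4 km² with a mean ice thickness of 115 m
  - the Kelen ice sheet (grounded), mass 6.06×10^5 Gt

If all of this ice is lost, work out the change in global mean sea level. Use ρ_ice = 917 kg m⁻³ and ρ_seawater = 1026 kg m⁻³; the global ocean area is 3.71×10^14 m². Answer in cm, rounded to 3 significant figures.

≈ 159 cm

Lunik: 584 km³ × (917/1026) = 522.0 km³ of water.
Selane: ice volume = 87.4 km² × 115 m = 10.05 km³; 10.05 × (917/1026) = 8.983 km³ of water.
Kelen: 6.06×10^5 Gt = 6.060×10^17 kg; dividing by ρ_w = 1026 kg m⁻³ gives 5.906×10^14 m³ of water.
Total added water ≈ 5.912×10^14 m³ over 3.71×10^14 m² → Δh = 1.59 m = 159 cm.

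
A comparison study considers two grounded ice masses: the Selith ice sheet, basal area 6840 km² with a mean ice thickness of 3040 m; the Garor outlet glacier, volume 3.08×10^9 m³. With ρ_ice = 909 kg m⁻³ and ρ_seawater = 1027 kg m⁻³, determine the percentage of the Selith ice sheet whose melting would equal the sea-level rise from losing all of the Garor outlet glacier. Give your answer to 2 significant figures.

≈ 0.015 %

Equal sea-level rise means equal mass of meltwater, i.e. equal mass of ice lost.
Ice mass of Garor: 2.800×10^12 kg; ice mass of Selith: 1.890×10^16 kg.
Fraction required = 2.800×10^12 / 1.890×10^16 = 1.48×10^-4 → 0.015 %.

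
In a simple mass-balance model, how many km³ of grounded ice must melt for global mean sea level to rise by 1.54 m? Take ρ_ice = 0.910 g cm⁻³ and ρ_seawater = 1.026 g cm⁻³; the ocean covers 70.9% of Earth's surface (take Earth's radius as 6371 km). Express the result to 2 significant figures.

≈ 6.3×10^5 km³

Required water volume = Δh × A = 1.54 m × 3.62×10^14 m² = 5.569×10^14 m³ = 5.569×10^5 km³.
Ice volume = water volume × ρ_w/ρ_ice = 5.569×10^5 × 1026/910 = 6.3×10^5 km³.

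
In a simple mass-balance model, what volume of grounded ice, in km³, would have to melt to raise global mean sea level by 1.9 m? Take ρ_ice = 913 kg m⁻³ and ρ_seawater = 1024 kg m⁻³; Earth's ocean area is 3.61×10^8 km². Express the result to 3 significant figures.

Required water volume = Δh × A = 1.9 m × 3.61×10^14 m² = 6.859×10^14 m³ = 6.859×10^5 km³.
Ice volume = water volume × ρ_w/ρ_ice = 6.859×10^5 × 1024/913 = 7.69×10^5 km³.

≈ 7.69×10^5 km³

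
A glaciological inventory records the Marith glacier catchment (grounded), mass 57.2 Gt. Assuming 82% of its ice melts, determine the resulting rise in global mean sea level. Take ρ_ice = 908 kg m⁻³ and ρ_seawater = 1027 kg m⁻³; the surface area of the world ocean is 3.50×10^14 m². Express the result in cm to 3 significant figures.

Marith: 0.82 × 57.2 Gt = 4.690×10^13 kg; dividing by ρ_w = 1027 kg m⁻³ gives 4.567×10^10 m³ of water.
Spread over 3.50×10^14 m² of ocean, Δh = 4.567×10^10 / 3.50×10^14 = 1.30×10^-4 m = 0.0130 cm.

≈ 0.0130 cm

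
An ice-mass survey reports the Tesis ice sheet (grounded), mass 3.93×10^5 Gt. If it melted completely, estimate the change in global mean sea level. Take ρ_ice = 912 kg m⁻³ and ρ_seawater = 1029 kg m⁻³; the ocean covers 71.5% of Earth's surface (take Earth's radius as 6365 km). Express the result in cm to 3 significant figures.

≈ 105 cm

Tesis: 3.93×10^5 Gt = 3.930×10^17 kg; dividing by ρ_w = 1029 kg m⁻³ gives 3.819×10^14 m³ of water.
Spread over 3.64×10^14 m² of ocean, Δh = 3.819×10^14 / 3.64×10^14 = 1.05 m = 105 cm.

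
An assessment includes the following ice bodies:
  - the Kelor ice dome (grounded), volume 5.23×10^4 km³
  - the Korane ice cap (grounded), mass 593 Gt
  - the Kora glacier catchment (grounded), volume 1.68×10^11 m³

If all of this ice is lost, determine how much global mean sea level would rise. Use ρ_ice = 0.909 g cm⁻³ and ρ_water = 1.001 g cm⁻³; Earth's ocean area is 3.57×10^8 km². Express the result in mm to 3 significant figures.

Kelor: 5.23×10^4 km³ × (909/1001) = 4.749×10^4 km³ of water.
Korane: 593 Gt = 5.930×10^14 kg; dividing by ρ_w = 1.001 g cm⁻³ = 1001 kg m⁻³ gives 5.924×10^11 m³ of water.
Kora: 1.68×10^11 m³ × (909/1001) = 1.526×10^11 m³ of water.
Total added water ≈ 4.824×10^13 m³ over 3.57×10^14 m² → Δh = 0.135 m = 135 mm.

≈ 135 mm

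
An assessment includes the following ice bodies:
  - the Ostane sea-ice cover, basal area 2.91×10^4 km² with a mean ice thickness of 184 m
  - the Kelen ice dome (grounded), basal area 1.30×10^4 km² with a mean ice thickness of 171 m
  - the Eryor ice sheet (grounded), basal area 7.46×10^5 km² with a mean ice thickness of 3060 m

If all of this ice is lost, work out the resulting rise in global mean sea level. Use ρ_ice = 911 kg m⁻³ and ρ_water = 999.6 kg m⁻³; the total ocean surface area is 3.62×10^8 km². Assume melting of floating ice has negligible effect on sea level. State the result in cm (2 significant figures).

The Ostane sea-ice cover is floating and already displaces its own weight of water, so its melt adds essentially nothing to sea level.
Kelen: ice volume = 1.30×10^4 km² × 171 m = 2223 km³; 2223 × (911/999.6) = 2026 km³ of water.
Eryor: ice volume = 7.46×10^5 km² × 3060 m = 2.283×10^6 km³; 2.283×10^6 × (911/999.6) = 2.080×10^6 km³ of water.
Total added water ≈ 2.082×10^15 m³ over 3.62×10^14 m² → Δh = 5.75 m = 580 cm.

≈ 580 cm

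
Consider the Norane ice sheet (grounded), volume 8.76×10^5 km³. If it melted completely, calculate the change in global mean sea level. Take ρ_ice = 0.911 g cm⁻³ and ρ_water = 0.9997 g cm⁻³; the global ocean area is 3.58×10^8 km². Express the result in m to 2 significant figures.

≈ 2.2 m

Norane: 8.76×10^5 km³ × (911/999.7) = 7.983×10^5 km³ of water.
Spread over 3.58×10^14 m² of ocean, Δh = 7.983×10^14 / 3.58×10^14 = 2.23 m.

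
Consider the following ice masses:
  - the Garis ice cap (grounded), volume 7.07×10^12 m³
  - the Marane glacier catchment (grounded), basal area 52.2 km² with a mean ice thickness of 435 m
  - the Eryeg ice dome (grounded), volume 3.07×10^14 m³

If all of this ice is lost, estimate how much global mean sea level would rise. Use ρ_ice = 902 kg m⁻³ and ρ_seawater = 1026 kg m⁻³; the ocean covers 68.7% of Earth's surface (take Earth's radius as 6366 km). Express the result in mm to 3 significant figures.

≈ 789 mm

Garis: 7.07×10^12 m³ × (902/1026) = 6.216×10^12 m³ of water.
Marane: ice volume = 52.2 km² × 435 m = 22.71 km³; 22.71 × (902/1026) = 19.96 km³ of water.
Eryeg: 3.07×10^14 m³ × (902/1026) = 2.699×10^14 m³ of water.
Total added water ≈ 2.761×10^14 m³ over 3.50×10^14 m² → Δh = 0.789 m = 789 mm.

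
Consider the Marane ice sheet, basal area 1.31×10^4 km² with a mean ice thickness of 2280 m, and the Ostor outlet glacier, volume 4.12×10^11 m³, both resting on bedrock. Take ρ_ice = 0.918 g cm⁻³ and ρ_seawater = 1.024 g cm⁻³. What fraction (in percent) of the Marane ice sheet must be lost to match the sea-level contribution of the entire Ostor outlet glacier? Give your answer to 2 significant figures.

Equal sea-level rise means equal mass of meltwater, i.e. equal mass of ice lost.
Ice mass of Ostor: 3.782×10^14 kg; ice mass of Marane: 2.742×10^16 kg.
Fraction required = 3.782×10^14 / 2.742×10^16 = 0.0138 → 1.4 %.

≈ 1.4 %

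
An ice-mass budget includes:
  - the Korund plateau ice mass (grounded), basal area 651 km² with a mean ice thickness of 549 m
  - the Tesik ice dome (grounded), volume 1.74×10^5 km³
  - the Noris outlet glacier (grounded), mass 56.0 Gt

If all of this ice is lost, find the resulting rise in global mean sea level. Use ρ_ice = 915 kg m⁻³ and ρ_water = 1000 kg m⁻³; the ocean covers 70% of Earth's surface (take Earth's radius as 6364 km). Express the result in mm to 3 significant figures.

≈ 448 mm

Korund: ice volume = 651 km² × 549 m = 357.4 km³; 357.4 × (915/1000) = 327.0 km³ of water.
Tesik: 1.74×10^5 km³ × (915/1000) = 1.592×10^5 km³ of water.
Noris: 56.0 Gt = 5.600×10^13 kg; dividing by ρ_w = 1000 kg m⁻³ gives 5.600×10^10 m³ of water.
Total added water ≈ 1.596×10^14 m³ over 3.56×10^14 m² → Δh = 0.448 m = 448 mm.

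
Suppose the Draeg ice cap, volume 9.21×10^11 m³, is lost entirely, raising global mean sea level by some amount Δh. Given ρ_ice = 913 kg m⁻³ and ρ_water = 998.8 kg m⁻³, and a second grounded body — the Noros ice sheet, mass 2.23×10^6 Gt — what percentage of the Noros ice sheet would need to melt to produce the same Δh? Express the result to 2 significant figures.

≈ 0.038 %

Equal sea-level rise means equal mass of meltwater, i.e. equal mass of ice lost.
Ice mass of Draeg: 8.409×10^14 kg; ice mass of Noros: 2.230×10^18 kg.
Fraction required = 8.409×10^14 / 2.230×10^18 = 3.77×10^-4 → 0.038 %.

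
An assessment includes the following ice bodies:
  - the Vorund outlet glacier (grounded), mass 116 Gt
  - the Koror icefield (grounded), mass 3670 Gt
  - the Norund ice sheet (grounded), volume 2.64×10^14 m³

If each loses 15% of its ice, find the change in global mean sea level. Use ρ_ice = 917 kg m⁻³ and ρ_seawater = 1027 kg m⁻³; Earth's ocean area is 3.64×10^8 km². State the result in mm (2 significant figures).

≈ 99 mm

Vorund: 0.15 × 116 Gt = 1.740×10^13 kg; dividing by ρ_w = 1027 kg m⁻³ gives 1.694×10^10 m³ of water.
Koror: 0.15 × 3670 Gt = 5.505×10^14 kg; dividing by ρ_w = 1027 kg m⁻³ gives 5.360×10^11 m³ of water.
Norund: 0.15 × 2.64×10^14 m³ × (917/1027) = 3.536×10^13 m³ of water.
Total added water ≈ 3.591×10^13 m³ over 3.64×10^14 m² → Δh = 0.0987 m = 99 mm.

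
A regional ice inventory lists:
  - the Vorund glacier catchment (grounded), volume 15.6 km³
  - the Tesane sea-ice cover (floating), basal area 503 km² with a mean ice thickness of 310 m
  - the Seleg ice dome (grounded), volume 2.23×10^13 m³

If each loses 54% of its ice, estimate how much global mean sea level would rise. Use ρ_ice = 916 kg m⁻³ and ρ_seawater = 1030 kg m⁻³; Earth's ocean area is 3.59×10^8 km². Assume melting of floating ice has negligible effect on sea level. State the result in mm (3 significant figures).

≈ 29.9 mm

Vorund: 0.54 × 15.6 km³ × (916/1030) = 7.492 km³ of water.
The Tesane sea-ice cover is floating and already displaces its own weight of water, so its melt adds essentially nothing to sea level.
Seleg: 0.54 × 2.23×10^13 m³ × (916/1030) = 1.071×10^13 m³ of water.
Total added water ≈ 1.072×10^13 m³ over 3.59×10^14 m² → Δh = 0.0299 m = 29.9 mm.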